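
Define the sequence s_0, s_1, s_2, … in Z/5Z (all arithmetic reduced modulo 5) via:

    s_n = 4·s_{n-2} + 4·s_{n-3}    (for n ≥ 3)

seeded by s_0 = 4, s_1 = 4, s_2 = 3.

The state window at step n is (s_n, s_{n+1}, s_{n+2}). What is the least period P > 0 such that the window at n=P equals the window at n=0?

n=0: window = (4, 4, 3)
n=1: window = (4, 3, 2)
n=2: window = (3, 2, 3)
n=3: window = (2, 3, 0)
n=4: window = (3, 0, 0)
n=5: window = (0, 0, 2)
n=6: window = (0, 2, 0)
n=7: window = (2, 0, 3)
n=8: window = (0, 3, 3)
n=9: window = (3, 3, 2)
n=10: window = (3, 2, 4)
n=11: window = (2, 4, 0)
n=12: window = (4, 0, 4)
n=13: window = (0, 4, 1)
n=14: window = (4, 1, 1)
n=15: window = (1, 1, 0)
n=16: window = (1, 0, 3)
n=17: window = (0, 3, 4)
n=18: window = (3, 4, 2)
n=19: window = (4, 2, 3)
n=20: window = (2, 3, 4)
n=21: window = (3, 4, 0)
n=22: window = (4, 0, 3)
n=23: window = (0, 3, 1)
n=24: window = (3, 1, 2)
n=25: window = (1, 2, 1)
n=26: window = (2, 1, 2)
n=27: window = (1, 2, 2)
n=28: window = (2, 2, 2)
n=29: window = (2, 2, 1)
n=30: window = (2, 1, 1)
n=31: window = (1, 1, 2)
n=32: window = (1, 2, 3)
n=33: window = (2, 3, 2)
n=34: window = (3, 2, 0)
n=35: window = (2, 0, 0)
n=36: window = (0, 0, 3)
n=37: window = (0, 3, 0)
n=38: window = (3, 0, 2)
n=39: window = (0, 2, 2)
n=40: window = (2, 2, 3)
…
n=60: window = (3, 3, 4)
n=61: window = (3, 4, 4)
n=62: window = (4, 4, 3)
window at n=62 equals window at n=0 → period = 62

62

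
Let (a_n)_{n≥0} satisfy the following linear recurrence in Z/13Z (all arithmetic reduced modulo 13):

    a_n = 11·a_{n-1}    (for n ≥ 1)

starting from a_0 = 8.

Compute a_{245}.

a_1 = 11·8 = 10
a_2 = 11·10 = 6
a_3 = 11·6 = 1
a_4 = 11·1 = 11
a_5 = 11·11 = 4
a_6 = 11·4 = 5
a_7 = 11·5 = 3
a_8 = 11·3 = 7
a_9 = 11·7 = 12
a_10 = 11·12 = 2
a_11 = 11·2 = 9
a_12 = 11·9 = 8
(a_12) = (8) = (a_0), so the sequence has period 12.
245 ≡ 5 (mod 12), hence a_245 = a_5 = 4.

4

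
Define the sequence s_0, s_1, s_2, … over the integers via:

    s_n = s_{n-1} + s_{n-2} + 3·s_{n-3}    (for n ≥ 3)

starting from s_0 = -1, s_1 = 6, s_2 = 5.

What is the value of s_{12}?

s_3 = 1·5 + 1·6 + 3·-1 = 8
s_4 = 1·8 + 1·5 + 3·6 = 31
s_5 = 1·31 + 1·8 + 3·5 = 54
s_6 = 1·54 + 1·31 + 3·8 = 109
s_7 = 1·109 + 1·54 + 3·31 = 256
s_8 = 1·256 + 1·109 + 3·54 = 527
s_9 = 1·527 + 1·256 + 3·109 = 1110
s_10 = 1·1110 + 1·527 + 3·256 = 2405
s_11 = 1·2405 + 1·1110 + 3·527 = 5096
s_12 = 1·5096 + 1·2405 + 3·1110 = 10831

10831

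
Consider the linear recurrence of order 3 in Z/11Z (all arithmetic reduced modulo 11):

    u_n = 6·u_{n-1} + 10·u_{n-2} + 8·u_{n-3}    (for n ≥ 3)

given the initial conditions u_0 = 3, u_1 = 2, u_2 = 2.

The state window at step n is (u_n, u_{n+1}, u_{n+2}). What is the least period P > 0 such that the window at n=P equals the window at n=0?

110

n=0: window = (3, 2, 2)
n=1: window = (2, 2, 1)
n=2: window = (2, 1, 9)
n=3: window = (1, 9, 3)
n=4: window = (9, 3, 6)
n=5: window = (3, 6, 6)
n=6: window = (6, 6, 10)
n=7: window = (6, 10, 3)
n=8: window = (10, 3, 1)
n=9: window = (3, 1, 6)
n=10: window = (1, 6, 4)
n=11: window = (6, 4, 4)
n=12: window = (4, 4, 2)
n=13: window = (4, 2, 7)
n=14: window = (2, 7, 6)
n=15: window = (7, 6, 1)
n=16: window = (6, 1, 1)
n=17: window = (1, 1, 9)
n=18: window = (1, 9, 6)
n=19: window = (9, 6, 2)
n=20: window = (6, 2, 1)
n=21: window = (2, 1, 8)
n=22: window = (1, 8, 8)
n=23: window = (8, 8, 4)
n=24: window = (8, 4, 3)
n=25: window = (4, 3, 1)
n=26: window = (3, 1, 2)
n=27: window = (1, 2, 2)
n=28: window = (2, 2, 7)
n=29: window = (2, 7, 1)
n=30: window = (7, 1, 4)
n=31: window = (1, 4, 2)
n=32: window = (4, 2, 5)
n=33: window = (2, 5, 5)
n=34: window = (5, 5, 8)
n=35: window = (5, 8, 6)
n=36: window = (8, 6, 2)
n=37: window = (6, 2, 4)
n=38: window = (2, 4, 4)
n=39: window = (4, 4, 3)
n=40: window = (4, 3, 2)
…
n=108: window = (7, 6, 3)
n=109: window = (6, 3, 2)
n=110: window = (3, 2, 2)
window at n=110 equals window at n=0 → period = 110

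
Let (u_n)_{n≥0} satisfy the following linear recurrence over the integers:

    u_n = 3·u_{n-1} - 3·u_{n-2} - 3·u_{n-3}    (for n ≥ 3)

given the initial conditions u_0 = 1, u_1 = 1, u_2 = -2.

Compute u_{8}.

u_3 = 3·-2 + -3·1 + -3·1 = -12
u_4 = 3·-12 + -3·-2 + -3·1 = -33
u_5 = 3·-33 + -3·-12 + -3·-2 = -57
u_6 = 3·-57 + -3·-33 + -3·-12 = -36
u_7 = 3·-36 + -3·-57 + -3·-33 = 162
u_8 = 3·162 + -3·-36 + -3·-57 = 765

765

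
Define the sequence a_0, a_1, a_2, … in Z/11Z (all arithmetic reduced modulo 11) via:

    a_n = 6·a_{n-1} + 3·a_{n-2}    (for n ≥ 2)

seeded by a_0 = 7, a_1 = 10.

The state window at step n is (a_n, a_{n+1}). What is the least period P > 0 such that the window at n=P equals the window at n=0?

n=0: window = (7, 10)
n=1: window = (10, 4)
n=2: window = (4, 10)
n=3: window = (10, 6)
n=4: window = (6, 0)
n=5: window = (0, 7)
n=6: window = (7, 9)
n=7: window = (9, 9)
n=8: window = (9, 4)
n=9: window = (4, 7)
n=10: window = (7, 10)
window at n=10 equals window at n=0 → period = 10

10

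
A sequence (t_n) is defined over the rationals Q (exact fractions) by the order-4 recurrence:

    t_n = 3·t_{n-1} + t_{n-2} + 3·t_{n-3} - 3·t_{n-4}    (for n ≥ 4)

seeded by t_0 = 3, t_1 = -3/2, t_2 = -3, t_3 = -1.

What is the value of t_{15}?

-15279466

t_4 = 3·-1 + 1·-3 + 3·-3/2 + -3·3 = -39/2
t_5 = 3·-39/2 + 1·-1 + 3·-3 + -3·-3/2 = -64
t_6 = 3·-64 + 1·-39/2 + 3·-1 + -3·-3 = -411/2
t_7 = 3·-411/2 + 1·-64 + 3·-39/2 + -3·-1 = -736
t_8 = 3·-736 + 1·-411/2 + 3·-64 + -3·-39/2 = -2547
t_9 = 3·-2547 + 1·-736 + 3·-411/2 + -3·-64 = -17603/2
t_10 = 3·-17603/2 + 1·-2547 + 3·-736 + -3·-411/2 = -30543
t_11 = 3·-30543 + 1·-17603/2 + 3·-2547 + -3·-736 = -211727/2
t_12 = 3·-211727/2 + 1·-30543 + 3·-17603/2 + -3·-2547 = -366897
t_13 = 3·-366897 + 1·-211727/2 + 3·-30543 + -3·-17603/2 = -1271779
t_14 = 3·-1271779 + 1·-366897 + 3·-211727/2 + -3·-30543 = -8816391/2
t_15 = 3·-8816391/2 + 1·-1271779 + 3·-366897 + -3·-211727/2 = -15279466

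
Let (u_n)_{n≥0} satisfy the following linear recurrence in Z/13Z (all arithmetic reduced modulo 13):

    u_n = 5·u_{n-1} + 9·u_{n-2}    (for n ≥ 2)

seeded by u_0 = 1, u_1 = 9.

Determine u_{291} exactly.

0

u_2 = 5·9 + 9·1 = 2
u_3 = 5·2 + 9·9 = 0
u_4 = 5·0 + 9·2 = 5
u_5 = 5·5 + 9·0 = 12
u_6 = 5·12 + 9·5 = 1
u_7 = 5·1 + 9·12 = 9
(u_6, u_7) = (1, 9) = (u_0, u_1), so the sequence has period 6.
291 ≡ 3 (mod 6), hence u_291 = u_3 = 0.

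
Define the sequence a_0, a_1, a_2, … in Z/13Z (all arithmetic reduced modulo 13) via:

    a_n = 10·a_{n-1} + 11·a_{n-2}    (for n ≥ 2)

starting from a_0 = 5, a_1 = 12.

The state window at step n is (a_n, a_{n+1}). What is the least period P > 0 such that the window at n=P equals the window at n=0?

n=0: window = (5, 12)
n=1: window = (12, 6)
n=2: window = (6, 10)
n=3: window = (10, 10)
n=4: window = (10, 2)
n=5: window = (2, 0)
n=6: window = (0, 9)
n=7: window = (9, 12)
n=8: window = (12, 11)
n=9: window = (11, 8)
n=10: window = (8, 6)
n=11: window = (6, 5)
n=12: window = (5, 12)
window at n=12 equals window at n=0 → period = 12

12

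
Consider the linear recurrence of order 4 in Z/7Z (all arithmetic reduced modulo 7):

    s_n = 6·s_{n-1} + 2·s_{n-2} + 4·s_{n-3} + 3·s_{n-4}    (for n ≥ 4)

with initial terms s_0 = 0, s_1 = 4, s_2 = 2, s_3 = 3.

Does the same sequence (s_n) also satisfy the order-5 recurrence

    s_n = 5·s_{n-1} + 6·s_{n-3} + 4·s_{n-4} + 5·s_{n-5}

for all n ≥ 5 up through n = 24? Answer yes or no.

no

Terms s_0..s_24: 0, 4, 2, 3, 3, 2, 1, 3, 2, 0, 5, 5, 4, 5, 3, 3, 0, 5, 2, 3, 0, 1, 3, 1, 2
n=5: candidate gives 1, actual s_5 = 2 ✗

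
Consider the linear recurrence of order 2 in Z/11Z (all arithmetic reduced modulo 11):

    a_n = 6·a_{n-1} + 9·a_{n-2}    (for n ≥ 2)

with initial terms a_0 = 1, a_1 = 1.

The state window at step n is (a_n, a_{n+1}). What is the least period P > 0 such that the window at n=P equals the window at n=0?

120

n=0: window = (1, 1)
n=1: window = (1, 4)
n=2: window = (4, 0)
n=3: window = (0, 3)
n=4: window = (3, 7)
n=5: window = (7, 3)
n=6: window = (3, 4)
n=7: window = (4, 7)
n=8: window = (7, 1)
n=9: window = (1, 3)
n=10: window = (3, 5)
n=11: window = (5, 2)
n=12: window = (2, 2)
n=13: window = (2, 8)
n=14: window = (8, 0)
n=15: window = (0, 6)
n=16: window = (6, 3)
n=17: window = (3, 6)
n=18: window = (6, 8)
n=19: window = (8, 3)
n=20: window = (3, 2)
n=21: window = (2, 6)
n=22: window = (6, 10)
n=23: window = (10, 4)
n=24: window = (4, 4)
n=25: window = (4, 5)
n=26: window = (5, 0)
n=27: window = (0, 1)
n=28: window = (1, 6)
n=29: window = (6, 1)
n=30: window = (1, 5)
n=31: window = (5, 6)
n=32: window = (6, 4)
n=33: window = (4, 1)
n=34: window = (1, 9)
n=35: window = (9, 8)
n=36: window = (8, 8)
n=37: window = (8, 10)
n=38: window = (10, 0)
n=39: window = (0, 2)
n=40: window = (2, 1)
…
n=118: window = (7, 8)
n=119: window = (8, 1)
n=120: window = (1, 1)
window at n=120 equals window at n=0 → period = 120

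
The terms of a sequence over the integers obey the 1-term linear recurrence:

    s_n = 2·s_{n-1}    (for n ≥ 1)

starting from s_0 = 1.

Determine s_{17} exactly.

131072

s_1 = 2·1 = 2
s_2 = 2·2 = 4
s_3 = 2·4 = 8
s_4 = 2·8 = 16
s_5 = 2·16 = 32
s_6 = 2·32 = 64
s_7 = 2·64 = 128
s_8 = 2·128 = 256
s_9 = 2·256 = 512
s_10 = 2·512 = 1024
s_11 = 2·1024 = 2048
s_12 = 2·2048 = 4096
s_13 = 2·4096 = 8192
s_14 = 2·8192 = 16384
s_15 = 2·16384 = 32768
s_16 = 2·32768 = 65536
s_17 = 2·65536 = 131072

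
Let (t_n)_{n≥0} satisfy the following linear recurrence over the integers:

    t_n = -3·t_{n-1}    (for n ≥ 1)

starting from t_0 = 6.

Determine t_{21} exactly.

t_1 = -3·6 = -18
t_2 = -3·-18 = 54
t_3 = -3·54 = -162
t_4 = -3·-162 = 486
t_5 = -3·486 = -1458
t_6 = -3·-1458 = 4374
t_7 = -3·4374 = -13122
t_8 = -3·-13122 = 39366
t_9 = -3·39366 = -118098
t_10 = -3·-118098 = 354294
t_11 = -3·354294 = -1062882
t_12 = -3·-1062882 = 3188646
t_13 = -3·3188646 = -9565938
t_14 = -3·-9565938 = 28697814
t_15 = -3·28697814 = -86093442
t_16 = -3·-86093442 = 258280326
t_17 = -3·258280326 = -774840978
t_18 = -3·-774840978 = 2324522934
t_19 = -3·2324522934 = -6973568802
t_20 = -3·-6973568802 = 20920706406
t_21 = -3·20920706406 = -62762119218

-62762119218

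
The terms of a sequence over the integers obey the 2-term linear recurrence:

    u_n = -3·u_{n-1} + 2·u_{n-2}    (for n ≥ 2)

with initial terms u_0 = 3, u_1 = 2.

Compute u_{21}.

29375408588

u_2 = -3·2 + 2·3 = 0
u_3 = -3·0 + 2·2 = 4
u_4 = -3·4 + 2·0 = -12
u_5 = -3·-12 + 2·4 = 44
u_6 = -3·44 + 2·-12 = -156
u_7 = -3·-156 + 2·44 = 556
u_8 = -3·556 + 2·-156 = -1980
u_9 = -3·-1980 + 2·556 = 7052
u_10 = -3·7052 + 2·-1980 = -25116
u_11 = -3·-25116 + 2·7052 = 89452
u_12 = -3·89452 + 2·-25116 = -318588
u_13 = -3·-318588 + 2·89452 = 1134668
u_14 = -3·1134668 + 2·-318588 = -4041180
u_15 = -3·-4041180 + 2·1134668 = 14392876
u_16 = -3·14392876 + 2·-4041180 = -51260988
u_17 = -3·-51260988 + 2·14392876 = 182568716
u_18 = -3·182568716 + 2·-51260988 = -650228124
u_19 = -3·-650228124 + 2·182568716 = 2315821804
u_20 = -3·2315821804 + 2·-650228124 = -8247921660
u_21 = -3·-8247921660 + 2·2315821804 = 29375408588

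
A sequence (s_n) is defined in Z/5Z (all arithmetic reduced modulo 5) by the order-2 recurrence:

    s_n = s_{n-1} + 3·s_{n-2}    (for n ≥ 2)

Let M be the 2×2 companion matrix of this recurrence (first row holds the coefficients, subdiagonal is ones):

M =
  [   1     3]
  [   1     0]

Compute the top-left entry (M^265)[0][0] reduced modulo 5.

1

(M^265)[0][0] is the top entry after applying M 265 times to the unit state (1, 0). Equivalently it is h_{266} for the auxiliary sequence (h_n) obeying the same recurrence with h_1 = 1 and h_i = 0 for 0 ≤ i < 1:
h_2 = 1·1 + 3·0 = 1
h_3 = 1·1 + 3·1 = 4
h_4 = 1·4 + 3·1 = 2
h_5 = 1·2 + 3·4 = 4
h_6 = 1·4 + 3·2 = 0
h_7 = 1·0 + 3·4 = 2
h_8 = 1·2 + 3·0 = 2
h_9 = 1·2 + 3·2 = 3
h_10 = 1·3 + 3·2 = 4
h_11 = 1·4 + 3·3 = 3
h_12 = 1·3 + 3·4 = 0
h_13 = 1·0 + 3·3 = 4
h_14 = 1·4 + 3·0 = 4
h_15 = 1·4 + 3·4 = 1
h_16 = 1·1 + 3·4 = 3
h_17 = 1·3 + 3·1 = 1
h_18 = 1·1 + 3·3 = 0
h_19 = 1·0 + 3·1 = 3
h_20 = 1·3 + 3·0 = 3
h_21 = 1·3 + 3·3 = 2
h_22 = 1·2 + 3·3 = 1
h_23 = 1·1 + 3·2 = 2
h_24 = 1·2 + 3·1 = 0
h_25 = 1·0 + 3·2 = 1
(h_24, h_25) = (0, 1) = (h_0, h_1), so the sequence has period 24.
266 ≡ 2 (mod 24), hence h_266 = h_2 = 1.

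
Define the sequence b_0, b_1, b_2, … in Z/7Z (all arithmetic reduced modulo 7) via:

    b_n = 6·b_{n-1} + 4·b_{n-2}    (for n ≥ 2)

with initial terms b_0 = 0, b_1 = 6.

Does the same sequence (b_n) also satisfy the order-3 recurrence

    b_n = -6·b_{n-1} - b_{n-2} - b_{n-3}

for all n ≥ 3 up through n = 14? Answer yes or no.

Terms b_0..b_14: 0, 6, 1, 2, 2, 6, 2, 1, 0, 4, 3, 6, 6, 4, 6
n=3: candidate gives 2, actual b_3 = 2 ✓
n=4: candidate gives 2, actual b_4 = 2 ✓
n=5: candidate gives 6, actual b_5 = 6 ✓
n=6: candidate gives 2, actual b_6 = 2 ✓
n=7: candidate gives 1, actual b_7 = 1 ✓
n=8: candidate gives 0, actual b_8 = 0 ✓
n=9: candidate gives 4, actual b_9 = 4 ✓
n=10: candidate gives 3, actual b_10 = 3 ✓
n=11: candidate gives 6, actual b_11 = 6 ✓
n=12: candidate gives 6, actual b_12 = 6 ✓
n=13: candidate gives 4, actual b_13 = 4 ✓
n=14: candidate gives 6, actual b_14 = 6 ✓

yes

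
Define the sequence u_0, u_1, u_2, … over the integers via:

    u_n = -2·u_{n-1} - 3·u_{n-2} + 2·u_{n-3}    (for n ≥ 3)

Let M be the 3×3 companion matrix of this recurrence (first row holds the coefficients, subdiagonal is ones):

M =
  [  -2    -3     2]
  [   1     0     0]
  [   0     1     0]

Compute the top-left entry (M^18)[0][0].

-399055

(M^18)[0][0] is the top entry after applying M 18 times to the unit state (1, 0, 0). Equivalently it is h_{20} for the auxiliary sequence (h_n) obeying the same recurrence with h_2 = 1 and h_i = 0 for 0 ≤ i < 2:
h_3 = -2·1 + -3·0 + 2·0 = -2
h_4 = -2·-2 + -3·1 + 2·0 = 1
h_5 = -2·1 + -3·-2 + 2·1 = 6
h_6 = -2·6 + -3·1 + 2·-2 = -19
h_7 = -2·-19 + -3·6 + 2·1 = 22
h_8 = -2·22 + -3·-19 + 2·6 = 25
h_9 = -2·25 + -3·22 + 2·-19 = -154
h_10 = -2·-154 + -3·25 + 2·22 = 277
h_11 = -2·277 + -3·-154 + 2·25 = -42
h_12 = -2·-42 + -3·277 + 2·-154 = -1055
h_13 = -2·-1055 + -3·-42 + 2·277 = 2790
h_14 = -2·2790 + -3·-1055 + 2·-42 = -2499
h_15 = -2·-2499 + -3·2790 + 2·-1055 = -5482
h_16 = -2·-5482 + -3·-2499 + 2·2790 = 24041
h_17 = -2·24041 + -3·-5482 + 2·-2499 = -36634
h_18 = -2·-36634 + -3·24041 + 2·-5482 = -9819
h_19 = -2·-9819 + -3·-36634 + 2·24041 = 177622
h_20 = -2·177622 + -3·-9819 + 2·-36634 = -399055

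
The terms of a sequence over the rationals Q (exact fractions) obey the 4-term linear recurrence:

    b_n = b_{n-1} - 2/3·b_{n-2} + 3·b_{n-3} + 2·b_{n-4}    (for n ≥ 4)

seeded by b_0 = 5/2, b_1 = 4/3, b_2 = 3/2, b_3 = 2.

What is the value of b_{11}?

b_4 = 1·2 + -2/3·3/2 + 3·4/3 + 2·5/2 = 10
b_5 = 1·10 + -2/3·2 + 3·3/2 + 2·4/3 = 95/6
b_6 = 1·95/6 + -2/3·10 + 3·2 + 2·3/2 = 109/6
b_7 = 1·109/6 + -2/3·95/6 + 3·10 + 2·2 = 749/18
b_8 = 1·749/18 + -2/3·109/6 + 3·95/6 + 2·10 = 97
b_9 = 1·97 + -2/3·749/18 + 3·109/6 + 2·95/6 = 8393/54
b_10 = 1·8393/54 + -2/3·97 + 3·749/18 + 2·109/6 = 6802/27
b_11 = 1·6802/27 + -2/3·8393/54 + 3·97 + 2·749/18 = 42325/81

42325/81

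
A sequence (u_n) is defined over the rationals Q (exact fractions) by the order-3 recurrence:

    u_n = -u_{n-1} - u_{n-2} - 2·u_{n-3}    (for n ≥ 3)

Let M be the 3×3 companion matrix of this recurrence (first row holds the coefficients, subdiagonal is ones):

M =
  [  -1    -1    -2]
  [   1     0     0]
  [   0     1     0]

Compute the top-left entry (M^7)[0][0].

-5

(M^7)[0][0] is the top entry after applying M 7 times to the unit state (1, 0, 0). Equivalently it is h_{9} for the auxiliary sequence (h_n) obeying the same recurrence with h_2 = 1 and h_i = 0 for 0 ≤ i < 2:
h_3 = -1·1 + -1·0 + -2·0 = -1
h_4 = -1·-1 + -1·1 + -2·0 = 0
h_5 = -1·0 + -1·-1 + -2·1 = -1
h_6 = -1·-1 + -1·0 + -2·-1 = 3
h_7 = -1·3 + -1·-1 + -2·0 = -2
h_8 = -1·-2 + -1·3 + -2·-1 = 1
h_9 = -1·1 + -1·-2 + -2·3 = -5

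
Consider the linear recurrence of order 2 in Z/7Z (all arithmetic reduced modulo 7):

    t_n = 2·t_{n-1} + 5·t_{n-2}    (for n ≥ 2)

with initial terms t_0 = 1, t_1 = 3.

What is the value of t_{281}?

5

t_2 = 2·3 + 5·1 = 4
t_3 = 2·4 + 5·3 = 2
t_4 = 2·2 + 5·4 = 3
t_5 = 2·3 + 5·2 = 2
t_6 = 2·2 + 5·3 = 5
t_7 = 2·5 + 5·2 = 6
t_8 = 2·6 + 5·5 = 2
t_9 = 2·2 + 5·6 = 6
t_10 = 2·6 + 5·2 = 1
t_11 = 2·1 + 5·6 = 4
t_12 = 2·4 + 5·1 = 6
t_13 = 2·6 + 5·4 = 4
t_14 = 2·4 + 5·6 = 3
t_15 = 2·3 + 5·4 = 5
t_16 = 2·5 + 5·3 = 4
t_17 = 2·4 + 5·5 = 5
t_18 = 2·5 + 5·4 = 2
t_19 = 2·2 + 5·5 = 1
t_20 = 2·1 + 5·2 = 5
t_21 = 2·5 + 5·1 = 1
t_22 = 2·1 + 5·5 = 6
t_23 = 2·6 + 5·1 = 3
t_24 = 2·3 + 5·6 = 1
t_25 = 2·1 + 5·3 = 3
(t_24, t_25) = (1, 3) = (t_0, t_1), so the sequence has period 24.
281 ≡ 17 (mod 24), hence t_281 = t_17 = 5.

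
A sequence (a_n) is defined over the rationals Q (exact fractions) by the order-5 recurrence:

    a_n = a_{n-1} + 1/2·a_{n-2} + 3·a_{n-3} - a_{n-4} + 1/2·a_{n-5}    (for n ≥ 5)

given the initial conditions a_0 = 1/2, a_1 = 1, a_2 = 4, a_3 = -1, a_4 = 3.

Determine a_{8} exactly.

a_5 = 1·3 + 1/2·-1 + 3·4 + -1·1 + 1/2·1/2 = 55/4
a_6 = 1·55/4 + 1/2·3 + 3·-1 + -1·4 + 1/2·1 = 35/4
a_7 = 1·35/4 + 1/2·55/4 + 3·3 + -1·-1 + 1/2·4 = 221/8
a_8 = 1·221/8 + 1/2·35/4 + 3·55/4 + -1·3 + 1/2·-1 = 279/4

279/4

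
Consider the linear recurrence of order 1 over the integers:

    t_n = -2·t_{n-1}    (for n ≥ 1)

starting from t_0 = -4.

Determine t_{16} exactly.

-262144

t_1 = -2·-4 = 8
t_2 = -2·8 = -16
t_3 = -2·-16 = 32
t_4 = -2·32 = -64
t_5 = -2·-64 = 128
t_6 = -2·128 = -256
t_7 = -2·-256 = 512
t_8 = -2·512 = -1024
t_9 = -2·-1024 = 2048
t_10 = -2·2048 = -4096
t_11 = -2·-4096 = 8192
t_12 = -2·8192 = -16384
t_13 = -2·-16384 = 32768
t_14 = -2·32768 = -65536
t_15 = -2·-65536 = 131072
t_16 = -2·131072 = -262144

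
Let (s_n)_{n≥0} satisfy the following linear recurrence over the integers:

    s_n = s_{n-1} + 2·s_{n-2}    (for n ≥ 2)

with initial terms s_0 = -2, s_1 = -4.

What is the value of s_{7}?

-256

s_2 = 1·-4 + 2·-2 = -8
s_3 = 1·-8 + 2·-4 = -16
s_4 = 1·-16 + 2·-8 = -32
s_5 = 1·-32 + 2·-16 = -64
s_6 = 1·-64 + 2·-32 = -128
s_7 = 1·-128 + 2·-64 = -256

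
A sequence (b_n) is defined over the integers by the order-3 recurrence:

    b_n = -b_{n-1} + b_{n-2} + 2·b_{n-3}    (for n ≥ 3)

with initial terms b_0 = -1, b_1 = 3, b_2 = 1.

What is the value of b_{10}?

b_3 = -1·1 + 1·3 + 2·-1 = 0
b_4 = -1·0 + 1·1 + 2·3 = 7
b_5 = -1·7 + 1·0 + 2·1 = -5
b_6 = -1·-5 + 1·7 + 2·0 = 12
b_7 = -1·12 + 1·-5 + 2·7 = -3
b_8 = -1·-3 + 1·12 + 2·-5 = 5
b_9 = -1·5 + 1·-3 + 2·12 = 16
b_10 = -1·16 + 1·5 + 2·-3 = -17

-17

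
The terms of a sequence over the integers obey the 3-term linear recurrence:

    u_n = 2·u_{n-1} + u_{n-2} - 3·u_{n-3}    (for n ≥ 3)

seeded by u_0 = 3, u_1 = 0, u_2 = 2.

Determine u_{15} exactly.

-868

u_3 = 2·2 + 1·0 + -3·3 = -5
u_4 = 2·-5 + 1·2 + -3·0 = -8
u_5 = 2·-8 + 1·-5 + -3·2 = -27
u_6 = 2·-27 + 1·-8 + -3·-5 = -47
u_7 = 2·-47 + 1·-27 + -3·-8 = -97
u_8 = 2·-97 + 1·-47 + -3·-27 = -160
u_9 = 2·-160 + 1·-97 + -3·-47 = -276
u_10 = 2·-276 + 1·-160 + -3·-97 = -421
u_11 = 2·-421 + 1·-276 + -3·-160 = -638
u_12 = 2·-638 + 1·-421 + -3·-276 = -869
u_13 = 2·-869 + 1·-638 + -3·-421 = -1113
u_14 = 2·-1113 + 1·-869 + -3·-638 = -1181
u_15 = 2·-1181 + 1·-1113 + -3·-869 = -868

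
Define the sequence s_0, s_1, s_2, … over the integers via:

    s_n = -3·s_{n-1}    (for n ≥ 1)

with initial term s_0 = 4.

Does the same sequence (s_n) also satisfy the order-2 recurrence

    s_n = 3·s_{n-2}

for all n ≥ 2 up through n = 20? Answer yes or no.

Terms s_0..s_20: 4, -12, 36, -108, 324, -972, 2916, -8748, 26244, -78732, 236196, -708588, 2125764, -6377292, 19131876, -57395628, 172186884, -516560652, 1549681956, -4649045868, 13947137604
n=2: candidate gives 12, actual s_2 = 36 ✗

no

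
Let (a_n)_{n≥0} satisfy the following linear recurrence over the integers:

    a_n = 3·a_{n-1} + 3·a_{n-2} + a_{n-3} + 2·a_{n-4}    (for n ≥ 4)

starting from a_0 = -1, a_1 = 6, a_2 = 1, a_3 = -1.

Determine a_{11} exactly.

a_4 = 3·-1 + 3·1 + 1·6 + 2·-1 = 4
a_5 = 3·4 + 3·-1 + 1·1 + 2·6 = 22
a_6 = 3·22 + 3·4 + 1·-1 + 2·1 = 79
a_7 = 3·79 + 3·22 + 1·4 + 2·-1 = 305
a_8 = 3·305 + 3·79 + 1·22 + 2·4 = 1182
a_9 = 3·1182 + 3·305 + 1·79 + 2·22 = 4584
a_10 = 3·4584 + 3·1182 + 1·305 + 2·79 = 17761
a_11 = 3·17761 + 3·4584 + 1·1182 + 2·305 = 68827

68827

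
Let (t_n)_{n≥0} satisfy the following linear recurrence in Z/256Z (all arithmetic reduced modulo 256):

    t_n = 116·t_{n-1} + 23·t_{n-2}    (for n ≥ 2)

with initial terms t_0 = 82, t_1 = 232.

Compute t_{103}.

t_2 = 116·232 + 23·82 = 126
t_3 = 116·126 + 23·232 = 240
t_4 = 116·240 + 23·126 = 18
t_5 = 116·18 + 23·240 = 184
t_6 = 116·184 + 23·18 = 254
t_7 = 116·254 + 23·184 = 160
t_8 = 116·160 + 23·254 = 82
t_9 = 116·82 + 23·160 = 136
t_10 = 116·136 + 23·82 = 254
t_11 = 116·254 + 23·136 = 80
t_12 = 116·80 + 23·254 = 18
t_13 = 116·18 + 23·80 = 88
t_14 = 116·88 + 23·18 = 126
t_15 = 116·126 + 23·88 = 0
t_16 = 116·0 + 23·126 = 82
t_17 = 116·82 + 23·0 = 40
t_18 = 116·40 + 23·82 = 126
t_19 = 116·126 + 23·40 = 176
t_20 = 116·176 + 23·126 = 18
t_21 = 116·18 + 23·176 = 248
t_22 = 116·248 + 23·18 = 254
t_23 = 116·254 + 23·248 = 96
t_24 = 116·96 + 23·254 = 82
t_25 = 116·82 + 23·96 = 200
t_26 = 116·200 + 23·82 = 254
t_27 = 116·254 + 23·200 = 16
t_28 = 116·16 + 23·254 = 18
t_29 = 116·18 + 23·16 = 152
t_30 = 116·152 + 23·18 = 126
t_31 = 116·126 + 23·152 = 192
t_32 = 116·192 + 23·126 = 82
t_33 = 116·82 + 23·192 = 104
t_34 = 116·104 + 23·82 = 126
t_35 = 116·126 + 23·104 = 112
t_36 = 116·112 + 23·126 = 18
t_37 = 116·18 + 23·112 = 56
t_38 = 116·56 + 23·18 = 254
t_39 = 116·254 + 23·56 = 32
t_40 = 116·32 + 23·254 = 82
t_41 = 116·82 + 23·32 = 8
t_42 = 116·8 + 23·82 = 254
t_43 = 116·254 + 23·8 = 208
t_44 = 116·208 + 23·254 = 18
t_45 = 116·18 + 23·208 = 216
t_46 = 116·216 + 23·18 = 126
t_47 = 116·126 + 23·216 = 128
t_48 = 116·128 + 23·126 = 82
t_49 = 116·82 + 23·128 = 168
t_50 = 116·168 + 23·82 = 126
t_51 = 116·126 + 23·168 = 48
t_52 = 116·48 + 23·126 = 18
t_53 = 116·18 + 23·48 = 120
t_54 = 116·120 + 23·18 = 254
t_55 = 116·254 + 23·120 = 224
t_56 = 116·224 + 23·254 = 82
t_57 = 116·82 + 23·224 = 72
t_58 = 116·72 + 23·82 = 254
t_59 = 116·254 + 23·72 = 144
t_60 = 116·144 + 23·254 = 18
t_61 = 116·18 + 23·144 = 24
t_62 = 116·24 + 23·18 = 126
t_63 = 116·126 + 23·24 = 64
t_64 = 116·64 + 23·126 = 82
t_65 = 116·82 + 23·64 = 232
t_66 = 116·232 + 23·82 = 126
t_67 = 116·126 + 23·232 = 240
t_68 = 116·240 + 23·126 = 18
t_69 = 116·18 + 23·240 = 184
t_70 = 116·184 + 23·18 = 254
t_71 = 116·254 + 23·184 = 160
t_72 = 116·160 + 23·254 = 82
t_73 = 116·82 + 23·160 = 136
t_74 = 116·136 + 23·82 = 254
t_75 = 116·254 + 23·136 = 80
t_76 = 116·80 + 23·254 = 18
t_77 = 116·18 + 23·80 = 88
t_78 = 116·88 + 23·18 = 126
t_79 = 116·126 + 23·88 = 0
t_80 = 116·0 + 23·126 = 82
t_81 = 116·82 + 23·0 = 40
t_82 = 116·40 + 23·82 = 126
t_83 = 116·126 + 23·40 = 176
t_84 = 116·176 + 23·126 = 18
t_85 = 116·18 + 23·176 = 248
t_86 = 116·248 + 23·18 = 254
t_87 = 116·254 + 23·248 = 96
t_88 = 116·96 + 23·254 = 82
t_89 = 116·82 + 23·96 = 200
t_90 = 116·200 + 23·82 = 254
t_91 = 116·254 + 23·200 = 16
t_92 = 116·16 + 23·254 = 18
t_93 = 116·18 + 23·16 = 152
t_94 = 116·152 + 23·18 = 126
t_95 = 116·126 + 23·152 = 192
t_96 = 116·192 + 23·126 = 82
t_97 = 116·82 + 23·192 = 104
t_98 = 116·104 + 23·82 = 126
t_99 = 116·126 + 23·104 = 112
t_100 = 116·112 + 23·126 = 18
t_101 = 116·18 + 23·112 = 56
t_102 = 116·56 + 23·18 = 254
t_103 = 116·254 + 23·56 = 32

32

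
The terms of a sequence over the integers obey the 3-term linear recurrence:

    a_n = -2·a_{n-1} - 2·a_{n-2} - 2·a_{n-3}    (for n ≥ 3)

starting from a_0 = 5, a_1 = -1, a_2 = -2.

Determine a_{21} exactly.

a_3 = -2·-2 + -2·-1 + -2·5 = -4
a_4 = -2·-4 + -2·-2 + -2·-1 = 14
a_5 = -2·14 + -2·-4 + -2·-2 = -16
a_6 = -2·-16 + -2·14 + -2·-4 = 12
a_7 = -2·12 + -2·-16 + -2·14 = -20
a_8 = -2·-20 + -2·12 + -2·-16 = 48
a_9 = -2·48 + -2·-20 + -2·12 = -80
a_10 = -2·-80 + -2·48 + -2·-20 = 104
a_11 = -2·104 + -2·-80 + -2·48 = -144
a_12 = -2·-144 + -2·104 + -2·-80 = 240
a_13 = -2·240 + -2·-144 + -2·104 = -400
a_14 = -2·-400 + -2·240 + -2·-144 = 608
a_15 = -2·608 + -2·-400 + -2·240 = -896
a_16 = -2·-896 + -2·608 + -2·-400 = 1376
a_17 = -2·1376 + -2·-896 + -2·608 = -2176
a_18 = -2·-2176 + -2·1376 + -2·-896 = 3392
a_19 = -2·3392 + -2·-2176 + -2·1376 = -5184
a_20 = -2·-5184 + -2·3392 + -2·-2176 = 7936
a_21 = -2·7936 + -2·-5184 + -2·3392 = -12288

-12288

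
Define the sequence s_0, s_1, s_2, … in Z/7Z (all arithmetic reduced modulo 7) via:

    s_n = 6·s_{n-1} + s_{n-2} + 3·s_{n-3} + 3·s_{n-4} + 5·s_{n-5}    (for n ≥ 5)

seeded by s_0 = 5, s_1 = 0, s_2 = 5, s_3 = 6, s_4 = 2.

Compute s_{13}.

4

s_5 = 6·2 + 1·6 + 3·5 + 3·0 + 5·5 = 2
s_6 = 6·2 + 1·2 + 3·6 + 3·5 + 5·0 = 5
s_7 = 6·5 + 1·2 + 3·2 + 3·6 + 5·5 = 4
s_8 = 6·4 + 1·5 + 3·2 + 3·2 + 5·6 = 1
s_9 = 6·1 + 1·4 + 3·5 + 3·2 + 5·2 = 6
s_10 = 6·6 + 1·1 + 3·4 + 3·5 + 5·2 = 4
s_11 = 6·4 + 1·6 + 3·1 + 3·4 + 5·5 = 0
s_12 = 6·0 + 1·4 + 3·6 + 3·1 + 5·4 = 3
s_13 = 6·3 + 1·0 + 3·4 + 3·6 + 5·1 = 4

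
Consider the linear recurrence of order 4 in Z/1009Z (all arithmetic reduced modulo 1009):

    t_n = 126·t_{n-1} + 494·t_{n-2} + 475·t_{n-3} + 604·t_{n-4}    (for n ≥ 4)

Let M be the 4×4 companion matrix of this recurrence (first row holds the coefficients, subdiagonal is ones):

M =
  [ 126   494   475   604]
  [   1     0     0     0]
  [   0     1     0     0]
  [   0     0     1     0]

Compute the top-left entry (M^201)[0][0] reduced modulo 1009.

930

(M^201)[0][0] is the top entry after applying M 201 times to the unit state (1, 0, 0, 0). Equivalently it is h_{204} for the auxiliary sequence (h_n) obeying the same recurrence with h_3 = 1 and h_i = 0 for 0 ≤ i < 3:
h_4 = 126·1 + 494·0 + 475·0 + 604·0 = 126
h_5 = 126·126 + 494·1 + 475·0 + 604·0 = 226
h_6 = 126·226 + 494·126 + 475·1 + 604·0 = 385
h_7 = 126·385 + 494·226 + 475·126 + 604·1 = 646
h_8 = 126·646 + 494·385 + 475·226 + 604·126 = 990
h_9 = 126·990 + 494·646 + 475·385 + 604·226 = 439
Continuing the recurrence:
  h_10 = 98;  h_11 = 937;  h_12 = 283;  h_13 = 15;  h_14 = 199;  h_15 = 323
  h_16 = 235;  h_17 = 147;  h_18 = 597;  h_19 = 507;  h_20 = 480;  h_21 = 208
  h_22 = 28;  h_23 = 802;  h_24 = 113;  h_25 = 462;  h_26 = 333;  h_27 = 60
  h_28 = 669;  h_29 = 243;  h_30 = 471;  h_31 = 651;  h_32 = 767;  h_33 = 704
  h_34 = 852;  h_35 = 848;  h_36 = 587;  h_37 = 1000;  h_38 = 497;  h_39 = 624
  h_40 = 403;  h_41 = 417;  h_42 = 652;  h_43 = 839;  h_44 = 540;  h_45 = 768
  h_46 = 556;  h_47 = 895;  h_48 = 782;  h_49 = 321;  h_50 = 110;  h_51 = 798
  h_52 = 743;  h_53 = 421;  h_54 = 865;  h_55 = 612;  h_56 = 891;  h_57 = 123
  h_58 = 499;  h_59 = 337;  h_60 = 664;  h_61 = 455;  h_62 = 266;  h_63 = 304
  h_64 = 878;  h_65 = 70;  h_66 = 956;  h_67 = 970;  h_68 = 723;  h_69 = 145
  h_70 = 1006;  h_71 = 638;  h_72 = 262;  h_73 = 469;  h_74 = 395;  h_75 = 202
  h_76 = 241;  h_77 = 700;  h_78 = 960;  h_79 = 979;  h_80 = 64;  h_81 = 268
  h_82 = 349;  h_83 = 972;  h_84 = 730;  h_85 = 776;  h_86 = 812;  h_87 = 840
  h_88 = 752;  h_89 = 957;  h_90 = 197;  h_91 = 999;  h_92 = 886;  h_93 = 360
  h_94 = 963;  h_95 = 625;  h_96 = 375;  h_97 = 676;  h_98 = 711;  h_99 = 425
  h_100 = 897;  h_101 = 470;  h_102 = 550;  h_103 = 480;  h_104 = 435;  h_105 = 599
  h_106 = 986;  h_107 = 515;  h_108 = 438;  h_109 = 583;  h_110 = 928;  h_111 = 805
  h_112 = 520;  h_113 = 926;  h_114 = 707;  h_115 = 334;  h_116 = 57;  h_117 = 794
  h_118 = 517;  h_119 = 69;  h_120 = 649;  h_121 = 514;  h_122 = 906;  h_123 = 624
  h_124 = 975;  h_125 = 463;  h_126 = 273;  h_127 = 304;  h_128 = 234;  h_129 = 740
  h_130 = 511;  h_131 = 250;  h_132 = 849;  h_133 = 960;  h_134 = 129;  h_135 = 454
  h_136 = 6;  h_137 = 425;  h_138 = 966;  h_139 = 305;  h_140 = 707;  h_141 = 788
  h_142 = 391;  h_143 = 33;  h_144 = 739;  h_145 = 217;  h_146 = 505;  h_147 = 961
  h_148 = 788;  h_149 = 541;  h_150 = 61;  h_151 = 722;  h_152 = 419;  h_153 = 379
  h_154 = 882;  h_155 = 146;  h_156 = 294;  h_157 = 284;  h_158 = 114;  h_159 = 83
  h_160 = 875;  h_161 = 581;  h_162 = 265;  h_163 = 150;  h_164 = 780;  h_165 = 392
  h_166 = 82;  h_167 = 149;  h_168 = 212;  h_169 = 688;  h_170 = 947;  h_171 = 94
  h_172 = 176;  h_173 = 664;  h_174 = 226;  h_175 = 440;  h_176 = 541;  h_177 = 858
  h_178 = 440;  h_179 = 90;  h_180 = 428;  h_181 = 258;  h_182 = 527;  h_183 = 491
  h_184 = 1002;  h_185 = 51;  h_186 = 560;  h_187 = 528;  h_188 = 934;  h_189 = 299
  h_190 = 408;  h_191 = 99;  h_192 = 988;  h_193 = 912;  h_194 = 449;  h_195 = 964
  h_196 = 982;  h_197 = 912;  h_198 = 263;  h_199 = 710;  h_200 = 604;  h_201 = 789
  h_202 = 927
h_203 = 126·927 + 494·789 + 475·604 + 604·710 = 409
h_204 = 126·409 + 494·927 + 475·789 + 604·604 = 930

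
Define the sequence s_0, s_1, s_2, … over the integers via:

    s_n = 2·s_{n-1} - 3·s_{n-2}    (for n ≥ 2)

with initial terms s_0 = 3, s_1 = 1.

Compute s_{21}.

-27719

s_2 = 2·1 + -3·3 = -7
s_3 = 2·-7 + -3·1 = -17
s_4 = 2·-17 + -3·-7 = -13
s_5 = 2·-13 + -3·-17 = 25
s_6 = 2·25 + -3·-13 = 89
s_7 = 2·89 + -3·25 = 103
s_8 = 2·103 + -3·89 = -61
s_9 = 2·-61 + -3·103 = -431
s_10 = 2·-431 + -3·-61 = -679
s_11 = 2·-679 + -3·-431 = -65
s_12 = 2·-65 + -3·-679 = 1907
s_13 = 2·1907 + -3·-65 = 4009
s_14 = 2·4009 + -3·1907 = 2297
s_15 = 2·2297 + -3·4009 = -7433
s_16 = 2·-7433 + -3·2297 = -21757
s_17 = 2·-21757 + -3·-7433 = -21215
s_18 = 2·-21215 + -3·-21757 = 22841
s_19 = 2·22841 + -3·-21215 = 109327
s_20 = 2·109327 + -3·22841 = 150131
s_21 = 2·150131 + -3·109327 = -27719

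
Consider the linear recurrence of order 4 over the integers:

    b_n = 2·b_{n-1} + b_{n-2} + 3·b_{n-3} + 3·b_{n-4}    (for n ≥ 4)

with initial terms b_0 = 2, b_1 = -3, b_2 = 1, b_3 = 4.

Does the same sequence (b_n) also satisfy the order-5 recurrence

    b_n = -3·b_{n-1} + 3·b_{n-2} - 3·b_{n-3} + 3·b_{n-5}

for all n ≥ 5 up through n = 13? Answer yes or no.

Terms b_0..b_13: 2, -3, 1, 4, 6, 10, 41, 122, 333, 941, 2704, 7714, 21954, 62557
n=5: candidate gives -3, actual b_5 = 10 ✗

no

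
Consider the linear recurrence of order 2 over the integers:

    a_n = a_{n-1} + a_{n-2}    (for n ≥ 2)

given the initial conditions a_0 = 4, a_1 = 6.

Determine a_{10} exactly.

a_2 = 1·6 + 1·4 = 10
a_3 = 1·10 + 1·6 = 16
a_4 = 1·16 + 1·10 = 26
a_5 = 1·26 + 1·16 = 42
a_6 = 1·42 + 1·26 = 68
a_7 = 1·68 + 1·42 = 110
a_8 = 1·110 + 1·68 = 178
a_9 = 1·178 + 1·110 = 288
a_10 = 1·288 + 1·178 = 466

466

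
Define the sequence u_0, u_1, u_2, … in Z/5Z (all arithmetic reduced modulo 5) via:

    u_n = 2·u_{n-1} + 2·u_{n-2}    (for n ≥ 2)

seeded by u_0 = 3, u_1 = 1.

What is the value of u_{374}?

u_2 = 2·1 + 2·3 = 3
u_3 = 2·3 + 2·1 = 3
u_4 = 2·3 + 2·3 = 2
u_5 = 2·2 + 2·3 = 0
u_6 = 2·0 + 2·2 = 4
u_7 = 2·4 + 2·0 = 3
u_8 = 2·3 + 2·4 = 4
u_9 = 2·4 + 2·3 = 4
u_10 = 2·4 + 2·4 = 1
u_11 = 2·1 + 2·4 = 0
u_12 = 2·0 + 2·1 = 2
u_13 = 2·2 + 2·0 = 4
u_14 = 2·4 + 2·2 = 2
u_15 = 2·2 + 2·4 = 2
u_16 = 2·2 + 2·2 = 3
u_17 = 2·3 + 2·2 = 0
u_18 = 2·0 + 2·3 = 1
u_19 = 2·1 + 2·0 = 2
u_20 = 2·2 + 2·1 = 1
u_21 = 2·1 + 2·2 = 1
u_22 = 2·1 + 2·1 = 4
u_23 = 2·4 + 2·1 = 0
u_24 = 2·0 + 2·4 = 3
u_25 = 2·3 + 2·0 = 1
(u_24, u_25) = (3, 1) = (u_0, u_1), so the sequence has period 24.
374 ≡ 14 (mod 24), hence u_374 = u_14 = 2.

2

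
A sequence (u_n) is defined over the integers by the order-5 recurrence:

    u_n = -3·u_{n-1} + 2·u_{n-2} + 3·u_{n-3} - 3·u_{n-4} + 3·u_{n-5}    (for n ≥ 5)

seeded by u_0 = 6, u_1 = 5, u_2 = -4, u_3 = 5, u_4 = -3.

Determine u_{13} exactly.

u_5 = -3·-3 + 2·5 + 3·-4 + -3·5 + 3·6 = 10
u_6 = -3·10 + 2·-3 + 3·5 + -3·-4 + 3·5 = 6
u_7 = -3·6 + 2·10 + 3·-3 + -3·5 + 3·-4 = -34
u_8 = -3·-34 + 2·6 + 3·10 + -3·-3 + 3·5 = 168
u_9 = -3·168 + 2·-34 + 3·6 + -3·10 + 3·-3 = -593
u_10 = -3·-593 + 2·168 + 3·-34 + -3·6 + 3·10 = 2025
u_11 = -3·2025 + 2·-593 + 3·168 + -3·-34 + 3·6 = -6637
u_12 = -3·-6637 + 2·2025 + 3·-593 + -3·168 + 3·-34 = 21576
u_13 = -3·21576 + 2·-6637 + 3·2025 + -3·-593 + 3·168 = -69644

-69644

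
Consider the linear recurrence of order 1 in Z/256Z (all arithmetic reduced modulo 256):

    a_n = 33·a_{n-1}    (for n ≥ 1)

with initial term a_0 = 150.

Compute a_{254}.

a_1 = 33·150 = 86
a_2 = 33·86 = 22
a_3 = 33·22 = 214
a_4 = 33·214 = 150
(a_4) = (150) = (a_0), so the sequence has period 4.
254 ≡ 2 (mod 4), hence a_254 = a_2 = 22.

22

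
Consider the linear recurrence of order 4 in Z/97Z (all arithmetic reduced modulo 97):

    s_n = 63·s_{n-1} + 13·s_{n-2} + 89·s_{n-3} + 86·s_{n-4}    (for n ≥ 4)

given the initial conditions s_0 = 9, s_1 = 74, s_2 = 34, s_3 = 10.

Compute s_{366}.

s_4 = 63·10 + 13·34 + 89·74 + 86·9 = 90
s_5 = 63·90 + 13·10 + 89·34 + 86·74 = 58
s_6 = 63·58 + 13·90 + 89·10 + 86·34 = 5
s_7 = 63·5 + 13·58 + 89·90 + 86·10 = 45
s_8 = 63·45 + 13·5 + 89·58 + 86·90 = 88
s_9 = 63·88 + 13·45 + 89·5 + 86·58 = 19
Continuing the recurrence:
  s_10 = 83;  s_11 = 9;  s_12 = 41;  s_13 = 81;  s_14 = 92;  s_15 = 20
  s_16 = 96;  s_17 = 25;  s_18 = 2;  s_19 = 45;  s_20 = 53;  s_21 = 44
  s_22 = 72;  s_23 = 18;  s_24 = 68;  s_25 = 63;  s_26 = 37;  s_27 = 80
  s_28 = 1;  s_29 = 17;  s_30 = 37;  s_31 = 15;  s_32 = 18;  s_33 = 70
  s_34 = 43;  s_35 = 12;  s_36 = 72;  s_37 = 86;  s_38 = 62;  s_39 = 48
  s_40 = 22;  s_41 = 83;  s_42 = 84;  s_43 = 41;  s_44 = 53;  s_45 = 56
  s_46 = 55;  s_47 = 20;  s_48 = 71;  s_49 = 88;  s_50 = 76;  s_51 = 3
  s_52 = 80;  s_53 = 11;  s_54 = 0;  s_55 = 52;  s_56 = 77;  s_57 = 71
  s_58 = 14;  s_59 = 35;  s_60 = 2;  s_61 = 76;  s_62 = 15;  s_63 = 77
  s_64 = 51;  s_65 = 57;  s_66 = 78;  s_67 = 35;  s_68 = 68;  s_69 = 93
  s_70 = 76;  s_71 = 24;  s_72 = 38;  s_73 = 8;  s_74 = 67;  s_75 = 71
  s_76 = 12;  s_77 = 85;  s_78 = 35;  s_79 = 8;  s_80 = 50;  s_81 = 2
  s_82 = 36;  s_83 = 60;  s_84 = 93;  s_85 = 24;  s_86 = 2;  s_87 = 4
  s_88 = 33;  s_89 = 8;  s_90 = 6;  s_91 = 77;  s_92 = 40;  s_93 = 87
  s_94 = 81;  s_95 = 23;  s_96 = 8;  s_97 = 71;  s_98 = 10;  s_99 = 72
  s_100 = 33;  s_101 = 20;  s_102 = 33;  s_103 = 22;  s_104 = 31;  s_105 = 9
  s_106 = 43;  s_107 = 8;  s_108 = 68;  s_109 = 65;  s_110 = 77;  s_111 = 20
  s_112 = 23;  s_113 = 87;  s_114 = 20;  s_115 = 47;  s_116 = 41;  s_117 = 40
  s_118 = 32;  s_119 = 42;  s_120 = 60;  s_121 = 41;  s_122 = 56;  s_123 = 15
  s_124 = 6;  s_125 = 62;  s_126 = 47;  s_127 = 62;  s_128 = 75;  s_129 = 11
  s_130 = 73;  s_131 = 65;  s_132 = 57;  s_133 = 45;  s_134 = 22;  s_135 = 24
  s_136 = 35;  s_137 = 3;  s_138 = 16;  s_139 = 18;  s_140 = 60;  s_141 = 70
  s_142 = 20;  s_143 = 37;  s_144 = 13;  s_145 = 79;  s_146 = 71;  s_147 = 42
  s_148 = 78;  s_149 = 46;  s_150 = 79;  s_151 = 27;  s_152 = 47;  s_153 = 40
  s_154 = 9;  s_155 = 26;  s_156 = 45;  s_157 = 42;  s_158 = 14;  s_159 = 6
  s_160 = 20;  s_161 = 85;  s_162 = 78;  s_163 = 70;  s_164 = 62;  s_165 = 56
  s_166 = 6;  s_167 = 34;  s_168 = 23;  s_169 = 63;  s_170 = 50;  s_171 = 16
  s_172 = 28;  s_173 = 6;  s_174 = 64;  s_175 = 24;  s_176 = 48;  s_177 = 42
  s_178 = 46;  s_179 = 80;  s_180 = 21;  s_181 = 78;  s_182 = 64;  s_183 = 21
  s_184 = 39;  s_185 = 2;  s_186 = 52;  s_187 = 43;  s_188 = 30;  s_189 = 71
  s_190 = 67;  s_191 = 66;  s_192 = 57;  s_193 = 28;  s_194 = 76;  s_195 = 90
  s_196 = 84;  s_197 = 17;  s_198 = 25;  s_199 = 37;  s_200 = 44;  s_201 = 53
  s_202 = 42;  s_203 = 54;  s_204 = 33;  s_205 = 19;  s_206 = 53;  s_207 = 12
  s_208 = 57;  s_209 = 10;  s_210 = 13;  s_211 = 70;  s_212 = 89;  s_213 = 95
  s_214 = 37;  s_215 = 47;  s_216 = 54;  s_217 = 53;  s_218 = 57;  s_219 = 33
  s_220 = 56;  s_221 = 8;  s_222 = 50;  s_223 = 18;  s_224 = 37;  s_225 = 40
  s_226 = 76;  s_227 = 61;  s_228 = 30;  s_229 = 83;  s_230 = 27;  s_231 = 26
  s_232 = 25;  s_233 = 8;  s_234 = 33;  s_235 = 48;  s_236 = 10;  s_237 = 29
  s_238 = 46;  s_239 = 48;  s_240 = 79;  s_241 = 64;  s_242 = 95;  s_243 = 31
  s_244 = 61;  s_245 = 66;  s_246 = 69;  s_247 = 11;  s_248 = 3;  s_249 = 24
  s_250 = 25;  s_251 = 93;  s_252 = 42;  s_253 = 93;  s_254 = 51;  s_255 = 56
  s_256 = 75;  s_257 = 45;  s_258 = 85;  s_259 = 68;  s_260 = 33;  s_261 = 42
  s_262 = 44;  s_263 = 75;  s_264 = 39;  s_265 = 96;  s_266 = 39;  s_267 = 46
  s_268 = 74;  s_269 = 12;  s_270 = 48;  s_271 = 45;  s_272 = 27;  s_273 = 24
  s_274 = 5;  s_275 = 13;  s_276 = 7;  s_277 = 15;  s_278 = 4;  s_279 = 54
  s_280 = 56;  s_281 = 56;  s_282 = 94;  s_283 = 79;  s_284 = 91;  s_285 = 57
  s_286 = 4;  s_287 = 75;  s_288 = 22;  s_289 = 53;  s_290 = 71;  s_291 = 87
  s_292 = 15;  s_293 = 52;  s_294 = 54;  s_295 = 91;  s_296 = 34;  s_297 = 90
  s_298 = 37;  s_299 = 94;  s_300 = 71;  s_301 = 44;  s_302 = 14;  s_303 = 46
  s_304 = 7;  s_305 = 55;  s_306 = 27;  s_307 = 11;  s_308 = 42;  s_309 = 28
  s_310 = 82;  s_311 = 29;  s_312 = 73;  s_313 = 35;  s_314 = 80;  s_315 = 33
  s_316 = 96;  s_317 = 20;  s_318 = 6;  s_319 = 89;  s_320 = 7;  s_321 = 69
  s_322 = 71;  s_323 = 67;  s_324 = 53;  s_325 = 70;  s_326 = 96;  s_327 = 74
  s_328 = 14;  s_329 = 15;  s_330 = 61;  s_331 = 8;  s_332 = 53;  s_333 = 74
  s_334 = 57;  s_335 = 64;  s_336 = 9;  s_337 = 32;  s_338 = 24;  s_339 = 85
  s_340 = 74;  s_341 = 82;  s_342 = 43;  s_343 = 17;  s_344 = 63;  s_345 = 34
  s_346 = 24;  s_347 = 2;  s_348 = 55;  s_349 = 15;  s_350 = 22;  s_351 = 52
  s_352 = 24;  s_353 = 4;  s_354 = 3;  s_355 = 59;  s_356 = 65;  s_357 = 41
  s_358 = 13;  s_359 = 86;  s_360 = 82;  s_361 = 6;  s_362 = 31;  s_363 = 41
  s_364 = 96
s_365 = 63·96 + 13·41 + 89·31 + 86·6 = 59
s_366 = 63·59 + 13·96 + 89·41 + 86·31 = 28

28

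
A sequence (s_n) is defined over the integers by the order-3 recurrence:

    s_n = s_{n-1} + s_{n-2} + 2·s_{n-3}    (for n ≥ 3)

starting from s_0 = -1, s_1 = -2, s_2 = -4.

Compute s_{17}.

s_3 = 1·-4 + 1·-2 + 2·-1 = -8
s_4 = 1·-8 + 1·-4 + 2·-2 = -16
s_5 = 1·-16 + 1·-8 + 2·-4 = -32
s_6 = 1·-32 + 1·-16 + 2·-8 = -64
s_7 = 1·-64 + 1·-32 + 2·-16 = -128
s_8 = 1·-128 + 1·-64 + 2·-32 = -256
s_9 = 1·-256 + 1·-128 + 2·-64 = -512
s_10 = 1·-512 + 1·-256 + 2·-128 = -1024
s_11 = 1·-1024 + 1·-512 + 2·-256 = -2048
s_12 = 1·-2048 + 1·-1024 + 2·-512 = -4096
s_13 = 1·-4096 + 1·-2048 + 2·-1024 = -8192
s_14 = 1·-8192 + 1·-4096 + 2·-2048 = -16384
s_15 = 1·-16384 + 1·-8192 + 2·-4096 = -32768
s_16 = 1·-32768 + 1·-16384 + 2·-8192 = -65536
s_17 = 1·-65536 + 1·-32768 + 2·-16384 = -131072

-131072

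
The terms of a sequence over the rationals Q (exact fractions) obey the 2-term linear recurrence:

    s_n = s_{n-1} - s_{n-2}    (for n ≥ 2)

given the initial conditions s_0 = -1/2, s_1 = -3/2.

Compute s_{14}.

s_2 = 1·-3/2 + -1·-1/2 = -1
s_3 = 1·-1 + -1·-3/2 = 1/2
s_4 = 1·1/2 + -1·-1 = 3/2
s_5 = 1·3/2 + -1·1/2 = 1
s_6 = 1·1 + -1·3/2 = -1/2
s_7 = 1·-1/2 + -1·1 = -3/2
(s_6, s_7) = (-1/2, -3/2) = (s_0, s_1), so the sequence has period 6.
14 ≡ 2 (mod 6), hence s_14 = s_2 = -1.

-1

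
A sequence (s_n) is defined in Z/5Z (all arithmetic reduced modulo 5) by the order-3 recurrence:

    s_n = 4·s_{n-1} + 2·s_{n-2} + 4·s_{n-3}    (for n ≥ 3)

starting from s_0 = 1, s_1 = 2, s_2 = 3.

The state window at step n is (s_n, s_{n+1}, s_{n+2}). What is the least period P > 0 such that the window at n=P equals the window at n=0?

62

n=0: window = (1, 2, 3)
n=1: window = (2, 3, 0)
n=2: window = (3, 0, 4)
n=3: window = (0, 4, 3)
n=4: window = (4, 3, 0)
n=5: window = (3, 0, 2)
n=6: window = (0, 2, 0)
n=7: window = (2, 0, 4)
n=8: window = (0, 4, 4)
n=9: window = (4, 4, 4)
n=10: window = (4, 4, 0)
n=11: window = (4, 0, 4)
n=12: window = (0, 4, 2)
n=13: window = (4, 2, 1)
n=14: window = (2, 1, 4)
n=15: window = (1, 4, 1)
n=16: window = (4, 1, 1)
n=17: window = (1, 1, 2)
n=18: window = (1, 2, 4)
n=19: window = (2, 4, 4)
n=20: window = (4, 4, 2)
n=21: window = (4, 2, 2)
n=22: window = (2, 2, 3)
n=23: window = (2, 3, 4)
n=24: window = (3, 4, 0)
n=25: window = (4, 0, 0)
n=26: window = (0, 0, 1)
n=27: window = (0, 1, 4)
n=28: window = (1, 4, 3)
n=29: window = (4, 3, 4)
n=30: window = (3, 4, 3)
n=31: window = (4, 3, 2)
n=32: window = (3, 2, 0)
n=33: window = (2, 0, 1)
n=34: window = (0, 1, 2)
n=35: window = (1, 2, 0)
n=36: window = (2, 0, 3)
n=37: window = (0, 3, 0)
n=38: window = (3, 0, 1)
n=39: window = (0, 1, 1)
n=40: window = (1, 1, 1)
…
n=60: window = (1, 2, 1)
n=61: window = (2, 1, 2)
n=62: window = (1, 2, 3)
window at n=62 equals window at n=0 → period = 62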